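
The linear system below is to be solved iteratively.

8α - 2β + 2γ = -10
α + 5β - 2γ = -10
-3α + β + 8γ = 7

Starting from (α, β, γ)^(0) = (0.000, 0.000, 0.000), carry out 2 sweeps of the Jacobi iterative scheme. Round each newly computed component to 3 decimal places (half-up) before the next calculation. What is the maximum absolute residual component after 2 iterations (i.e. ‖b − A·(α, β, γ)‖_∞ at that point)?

Iteration 1:
  α = (-10 - (-2)·0.000 - (2)·0.000) / (8) = -1.250
  β = (-10 - (1)·0.000 - (-2)·0.000) / (5) = -2.000
  γ = (7 - (-3)·0.000 - (1)·0.000) / (8) = 0.875
Iteration 2:
  α = (-10 - (-2)·-2.000 - (2)·0.875) / (8) = -1.969
  β = (-10 - (1)·-1.250 - (-2)·0.875) / (5) = -1.400
  γ = (7 - (-3)·-1.250 - (1)·-2.000) / (8) = 0.656
Residual b − A·x = (1.640, 0.281, -2.755); ∞-norm = 2.755

2.755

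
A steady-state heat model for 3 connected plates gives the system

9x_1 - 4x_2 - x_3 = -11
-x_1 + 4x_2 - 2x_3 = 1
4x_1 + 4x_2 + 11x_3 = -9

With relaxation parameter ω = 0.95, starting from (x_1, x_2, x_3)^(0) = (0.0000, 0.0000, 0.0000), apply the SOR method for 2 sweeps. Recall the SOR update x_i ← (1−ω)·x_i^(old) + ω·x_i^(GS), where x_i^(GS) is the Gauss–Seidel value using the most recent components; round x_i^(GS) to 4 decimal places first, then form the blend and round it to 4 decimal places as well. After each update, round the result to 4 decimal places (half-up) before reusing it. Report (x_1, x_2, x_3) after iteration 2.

(-1.2737, -0.2393, -0.2727)

Iteration 1:
  x_1: GS value = (-11 - (-4)·0.0000 - (-1)·0.0000) / (9) = -1.2222;  x_1 ← (1−ω)·0.0000 + ω·-1.2222 = -1.1611
  x_2: GS value = (1 - (-1)·-1.1611 - (-2)·0.0000) / (4) = -0.0403;  x_2 ← (1−ω)·0.0000 + ω·-0.0403 = -0.0383
  x_3: GS value = (-9 - (4)·-1.1611 - (4)·-0.0383) / (11) = -0.3820;  x_3 ← (1−ω)·0.0000 + ω·-0.3820 = -0.3629
Iteration 2:
  x_1: GS value = (-11 - (-4)·-0.0383 - (-1)·-0.3629) / (9) = -1.2796;  x_1 ← (1−ω)·-1.1611 + ω·-1.2796 = -1.2737
  x_2: GS value = (1 - (-1)·-1.2737 - (-2)·-0.3629) / (4) = -0.2499;  x_2 ← (1−ω)·-0.0383 + ω·-0.2499 = -0.2393
  x_3: GS value = (-9 - (4)·-1.2737 - (4)·-0.2393) / (11) = -0.2680;  x_3 ← (1−ω)·-0.3629 + ω·-0.2680 = -0.2727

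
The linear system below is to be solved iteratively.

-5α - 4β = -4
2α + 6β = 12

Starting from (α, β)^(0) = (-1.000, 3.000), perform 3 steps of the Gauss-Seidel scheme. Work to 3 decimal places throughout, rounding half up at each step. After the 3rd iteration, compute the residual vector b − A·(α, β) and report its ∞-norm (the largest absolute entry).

0.131

Iteration 1:
  α = (-4 - (-4)·3.000) / (-5) = -1.600
  β = (12 - (2)·-1.600) / (6) = 2.533
Iteration 2:
  α = (-4 - (-4)·2.533) / (-5) = -1.226
  β = (12 - (2)·-1.226) / (6) = 2.409
Iteration 3:
  α = (-4 - (-4)·2.409) / (-5) = -1.127
  β = (12 - (2)·-1.127) / (6) = 2.376
Residual b − A·x = (-0.131, -0.002); ∞-norm = 0.131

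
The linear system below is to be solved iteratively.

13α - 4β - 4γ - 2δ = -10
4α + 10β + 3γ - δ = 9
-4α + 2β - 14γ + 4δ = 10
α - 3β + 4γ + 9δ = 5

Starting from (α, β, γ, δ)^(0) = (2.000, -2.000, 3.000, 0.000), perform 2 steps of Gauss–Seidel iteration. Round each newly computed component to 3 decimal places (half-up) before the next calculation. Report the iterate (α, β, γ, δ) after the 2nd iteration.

(-0.742, 1.455, -0.033, 1.138)

Iteration 1:
  α = (-10 - (-4)·-2.000 - (-4)·3.000 - (-2)·0.000) / (13) = -0.462
  β = (9 - (4)·-0.462 - (3)·3.000 - (-1)·0.000) / (10) = 0.185
  γ = (10 - (-4)·-0.462 - (2)·0.185 - (4)·0.000) / (-14) = -0.556
  δ = (5 - (1)·-0.462 - (-3)·0.185 - (4)·-0.556) / (9) = 0.916
Iteration 2:
  α = (-10 - (-4)·0.185 - (-4)·-0.556 - (-2)·0.916) / (13) = -0.742
  β = (9 - (4)·-0.742 - (3)·-0.556 - (-1)·0.916) / (10) = 1.455
  γ = (10 - (-4)·-0.742 - (2)·1.455 - (4)·0.916) / (-14) = -0.033
  δ = (5 - (1)·-0.742 - (-3)·1.455 - (4)·-0.033) / (9) = 1.138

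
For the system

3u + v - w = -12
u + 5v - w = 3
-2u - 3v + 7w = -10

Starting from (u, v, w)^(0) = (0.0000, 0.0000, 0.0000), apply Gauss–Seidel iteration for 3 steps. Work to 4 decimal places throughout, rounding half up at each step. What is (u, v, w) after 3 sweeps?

(-5.1986, 1.1667, -2.4139)

Iteration 1:
  u = (-12 - (1)·0.0000 - (-1)·0.0000) / (3) = -4.0000
  v = (3 - (1)·-4.0000 - (-1)·0.0000) / (5) = 1.4000
  w = (-10 - (-2)·-4.0000 - (-3)·1.4000) / (7) = -1.9714
Iteration 2:
  u = (-12 - (1)·1.4000 - (-1)·-1.9714) / (3) = -5.1238
  v = (3 - (1)·-5.1238 - (-1)·-1.9714) / (5) = 1.2305
  w = (-10 - (-2)·-5.1238 - (-3)·1.2305) / (7) = -2.3652
Iteration 3:
  u = (-12 - (1)·1.2305 - (-1)·-2.3652) / (3) = -5.1986
  v = (3 - (1)·-5.1986 - (-1)·-2.3652) / (5) = 1.1667
  w = (-10 - (-2)·-5.1986 - (-3)·1.1667) / (7) = -2.4139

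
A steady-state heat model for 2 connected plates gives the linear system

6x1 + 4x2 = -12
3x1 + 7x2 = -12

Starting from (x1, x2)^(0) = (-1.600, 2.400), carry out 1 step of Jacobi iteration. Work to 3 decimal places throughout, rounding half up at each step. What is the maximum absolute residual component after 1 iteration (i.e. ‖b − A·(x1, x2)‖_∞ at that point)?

Iteration 1:
  x1 = (-12 - (4)·2.400) / (6) = -3.600
  x2 = (-12 - (3)·-1.600) / (7) = -1.029
Residual b − A·x = (13.716, 6.003); ∞-norm = 13.716

13.716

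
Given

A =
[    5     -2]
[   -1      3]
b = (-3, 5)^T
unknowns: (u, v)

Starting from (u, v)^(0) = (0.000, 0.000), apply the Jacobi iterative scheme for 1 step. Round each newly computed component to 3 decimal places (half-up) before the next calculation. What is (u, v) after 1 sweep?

(-0.600, 1.667)

Iteration 1:
  u = (-3 - (-2)·0.000) / (5) = -0.600
  v = (5 - (-1)·0.000) / (3) = 1.667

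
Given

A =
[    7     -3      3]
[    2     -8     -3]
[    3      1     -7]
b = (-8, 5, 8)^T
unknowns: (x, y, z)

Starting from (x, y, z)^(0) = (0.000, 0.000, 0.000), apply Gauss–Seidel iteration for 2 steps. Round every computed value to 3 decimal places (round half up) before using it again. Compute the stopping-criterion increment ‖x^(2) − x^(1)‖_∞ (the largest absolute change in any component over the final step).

Iteration 1:
  x = (-8 - (-3)·0.000 - (3)·0.000) / (7) = -1.143
  y = (5 - (2)·-1.143 - (-3)·0.000) / (-8) = -0.911
  z = (8 - (3)·-1.143 - (1)·-0.911) / (-7) = -1.763
Iteration 2:
  x = (-8 - (-3)·-0.911 - (3)·-1.763) / (7) = -0.778
  y = (5 - (2)·-0.778 - (-3)·-1.763) / (-8) = -0.158
  z = (8 - (3)·-0.778 - (1)·-0.158) / (-7) = -1.499
Change: (0.365, 0.753, 0.264) → max |·| = 0.753

0.753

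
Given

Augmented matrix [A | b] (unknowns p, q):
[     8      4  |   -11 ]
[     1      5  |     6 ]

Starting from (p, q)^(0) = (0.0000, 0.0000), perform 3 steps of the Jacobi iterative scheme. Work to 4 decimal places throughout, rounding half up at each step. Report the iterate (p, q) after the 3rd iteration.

Iteration 1:
  p = (-11 - (4)·0.0000) / (8) = -1.3750
  q = (6 - (1)·0.0000) / (5) = 1.2000
Iteration 2:
  p = (-11 - (4)·1.2000) / (8) = -1.9750
  q = (6 - (1)·-1.3750) / (5) = 1.4750
Iteration 3:
  p = (-11 - (4)·1.4750) / (8) = -2.1125
  q = (6 - (1)·-1.9750) / (5) = 1.5950

(-2.1125, 1.5950)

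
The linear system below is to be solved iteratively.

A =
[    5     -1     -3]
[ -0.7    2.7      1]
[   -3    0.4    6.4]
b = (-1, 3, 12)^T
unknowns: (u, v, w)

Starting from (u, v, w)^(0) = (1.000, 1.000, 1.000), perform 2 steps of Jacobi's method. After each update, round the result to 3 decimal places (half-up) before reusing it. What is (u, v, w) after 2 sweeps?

(1.369, 0.422, 2.094)

Iteration 1:
  u = (-1 - (-1)·1.000 - (-3)·1.000) / (5) = 0.600
  v = (3 - (-0.7)·1.000 - (1)·1.000) / (2.7) = 1.000
  w = (12 - (-3)·1.000 - (0.4)·1.000) / (6.4) = 2.281
Iteration 2:
  u = (-1 - (-1)·1.000 - (-3)·2.281) / (5) = 1.369
  v = (3 - (-0.7)·0.600 - (1)·2.281) / (2.7) = 0.422
  w = (12 - (-3)·0.600 - (0.4)·1.000) / (6.4) = 2.094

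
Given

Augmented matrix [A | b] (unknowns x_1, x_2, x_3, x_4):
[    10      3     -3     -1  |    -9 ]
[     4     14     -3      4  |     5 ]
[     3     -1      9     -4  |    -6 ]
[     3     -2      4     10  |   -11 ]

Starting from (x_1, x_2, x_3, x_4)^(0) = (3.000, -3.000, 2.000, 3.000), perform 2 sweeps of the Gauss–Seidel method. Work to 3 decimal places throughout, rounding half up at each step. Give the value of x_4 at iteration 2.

-0.237

Iteration 1:
  x_1 = (-9 - (3)·-3.000 - (-3)·2.000 - (-1)·3.000) / (10) = 0.900
  x_2 = (5 - (4)·0.900 - (-3)·2.000 - (4)·3.000) / (14) = -0.329
  x_3 = (-6 - (3)·0.900 - (-1)·-0.329 - (-4)·3.000) / (9) = 0.330
  x_4 = (-11 - (3)·0.900 - (-2)·-0.329 - (4)·0.330) / (10) = -1.568
Iteration 2:
  x_1 = (-9 - (3)·-0.329 - (-3)·0.330 - (-1)·-1.568) / (10) = -0.859
  x_2 = (5 - (4)·-0.859 - (-3)·0.330 - (4)·-1.568) / (14) = 1.121
  x_3 = (-6 - (3)·-0.859 - (-1)·1.121 - (-4)·-1.568) / (9) = -0.953
  x_4 = (-11 - (3)·-0.859 - (-2)·1.121 - (4)·-0.953) / (10) = -0.237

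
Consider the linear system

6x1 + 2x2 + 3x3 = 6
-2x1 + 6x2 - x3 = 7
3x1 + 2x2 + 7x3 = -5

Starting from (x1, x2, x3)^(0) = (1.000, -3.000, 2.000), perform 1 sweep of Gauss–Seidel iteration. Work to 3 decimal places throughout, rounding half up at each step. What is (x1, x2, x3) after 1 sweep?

(1.000, 1.833, -1.667)

Iteration 1:
  x1 = (6 - (2)·-3.000 - (3)·2.000) / (6) = 1.000
  x2 = (7 - (-2)·1.000 - (-1)·2.000) / (6) = 1.833
  x3 = (-5 - (3)·1.000 - (2)·1.833) / (7) = -1.667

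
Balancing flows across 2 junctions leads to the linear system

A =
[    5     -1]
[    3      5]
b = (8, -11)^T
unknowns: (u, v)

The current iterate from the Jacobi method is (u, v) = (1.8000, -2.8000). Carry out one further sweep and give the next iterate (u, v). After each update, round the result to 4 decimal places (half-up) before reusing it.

One sweep:
  u = (8 - (-1)·-2.8000) / (5) = 1.0400
  v = (-11 - (3)·1.8000) / (5) = -3.2800

(1.0400, -3.2800)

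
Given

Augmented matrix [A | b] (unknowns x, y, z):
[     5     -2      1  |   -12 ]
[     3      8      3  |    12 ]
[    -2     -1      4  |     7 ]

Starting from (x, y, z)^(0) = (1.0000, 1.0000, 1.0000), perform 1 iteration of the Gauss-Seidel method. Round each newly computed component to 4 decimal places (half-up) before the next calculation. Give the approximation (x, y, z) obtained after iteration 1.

(-2.2000, 1.9500, 1.1375)

Iteration 1:
  x = (-12 - (-2)·1.0000 - (1)·1.0000) / (5) = -2.2000
  y = (12 - (3)·-2.2000 - (3)·1.0000) / (8) = 1.9500
  z = (7 - (-2)·-2.2000 - (-1)·1.9500) / (4) = 1.1375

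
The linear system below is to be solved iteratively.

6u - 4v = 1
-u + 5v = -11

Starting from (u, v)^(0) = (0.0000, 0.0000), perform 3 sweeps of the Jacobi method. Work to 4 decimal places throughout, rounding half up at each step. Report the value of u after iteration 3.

Iteration 1:
  u = (1 - (-4)·0.0000) / (6) = 0.1667
  v = (-11 - (-1)·0.0000) / (5) = -2.2000
Iteration 2:
  u = (1 - (-4)·-2.2000) / (6) = -1.3000
  v = (-11 - (-1)·0.1667) / (5) = -2.1667
Iteration 3:
  u = (1 - (-4)·-2.1667) / (6) = -1.2778
  v = (-11 - (-1)·-1.3000) / (5) = -2.4600

-1.2778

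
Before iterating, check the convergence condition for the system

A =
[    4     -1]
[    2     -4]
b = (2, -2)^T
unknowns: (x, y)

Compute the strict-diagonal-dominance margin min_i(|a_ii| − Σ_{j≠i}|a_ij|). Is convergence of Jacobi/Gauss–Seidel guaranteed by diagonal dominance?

2

row 1: |4| − (1) = 3
row 2: |-4| − (2) = 2
minimum over rows = 2 → strictly diagonally dominant (convergence guaranteed)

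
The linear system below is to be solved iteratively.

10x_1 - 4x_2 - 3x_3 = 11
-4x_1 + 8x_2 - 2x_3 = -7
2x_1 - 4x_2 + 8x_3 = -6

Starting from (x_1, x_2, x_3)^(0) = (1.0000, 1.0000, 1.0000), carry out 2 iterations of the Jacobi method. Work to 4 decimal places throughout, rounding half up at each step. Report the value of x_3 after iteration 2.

-1.2625

Iteration 1:
  x_1 = (11 - (-4)·1.0000 - (-3)·1.0000) / (10) = 1.8000
  x_2 = (-7 - (-4)·1.0000 - (-2)·1.0000) / (8) = -0.1250
  x_3 = (-6 - (2)·1.0000 - (-4)·1.0000) / (8) = -0.5000
Iteration 2:
  x_1 = (11 - (-4)·-0.1250 - (-3)·-0.5000) / (10) = 0.9000
  x_2 = (-7 - (-4)·1.8000 - (-2)·-0.5000) / (8) = -0.1000
  x_3 = (-6 - (2)·1.8000 - (-4)·-0.1250) / (8) = -1.2625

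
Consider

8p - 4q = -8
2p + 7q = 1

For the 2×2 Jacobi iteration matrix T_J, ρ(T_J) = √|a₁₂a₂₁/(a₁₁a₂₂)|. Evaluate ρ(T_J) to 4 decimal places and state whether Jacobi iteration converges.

a₁₂a₂₁/(a₁₁a₂₂) = (-4)·(2) / ((8)·(7)) = -0.142857
ρ = √|-0.142857| = √0.142857 = 0.3780
ρ < 1, so Jacobi converges

0.3780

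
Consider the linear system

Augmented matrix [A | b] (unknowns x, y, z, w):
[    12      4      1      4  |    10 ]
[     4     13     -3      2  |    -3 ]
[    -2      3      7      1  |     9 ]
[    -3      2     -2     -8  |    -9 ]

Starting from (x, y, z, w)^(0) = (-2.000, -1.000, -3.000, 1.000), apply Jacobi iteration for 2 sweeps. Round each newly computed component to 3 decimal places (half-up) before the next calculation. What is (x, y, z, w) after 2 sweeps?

(0.112, -0.699, 1.454, 0.353)

Iteration 1:
  x = (10 - (4)·-1.000 - (1)·-3.000 - (4)·1.000) / (12) = 1.083
  y = (-3 - (4)·-2.000 - (-3)·-3.000 - (2)·1.000) / (13) = -0.462
  z = (9 - (-2)·-2.000 - (3)·-1.000 - (1)·1.000) / (7) = 1.000
  w = (-9 - (-3)·-2.000 - (2)·-1.000 - (-2)·-3.000) / (-8) = 2.375
Iteration 2:
  x = (10 - (4)·-0.462 - (1)·1.000 - (4)·2.375) / (12) = 0.112
  y = (-3 - (4)·1.083 - (-3)·1.000 - (2)·2.375) / (13) = -0.699
  z = (9 - (-2)·1.083 - (3)·-0.462 - (1)·2.375) / (7) = 1.454
  w = (-9 - (-3)·1.083 - (2)·-0.462 - (-2)·1.000) / (-8) = 0.353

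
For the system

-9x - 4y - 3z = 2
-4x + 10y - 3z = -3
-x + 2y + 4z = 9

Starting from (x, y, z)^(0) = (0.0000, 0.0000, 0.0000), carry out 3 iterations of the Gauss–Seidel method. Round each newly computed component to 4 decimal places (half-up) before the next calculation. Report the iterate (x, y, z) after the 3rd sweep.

Iteration 1:
  x = (2 - (-4)·0.0000 - (-3)·0.0000) / (-9) = -0.2222
  y = (-3 - (-4)·-0.2222 - (-3)·0.0000) / (10) = -0.3889
  z = (9 - (-1)·-0.2222 - (2)·-0.3889) / (4) = 2.3889
Iteration 2:
  x = (2 - (-4)·-0.3889 - (-3)·2.3889) / (-9) = -0.8457
  y = (-3 - (-4)·-0.8457 - (-3)·2.3889) / (10) = 0.0784
  z = (9 - (-1)·-0.8457 - (2)·0.0784) / (4) = 1.9994
Iteration 3:
  x = (2 - (-4)·0.0784 - (-3)·1.9994) / (-9) = -0.9235
  y = (-3 - (-4)·-0.9235 - (-3)·1.9994) / (10) = -0.0696
  z = (9 - (-1)·-0.9235 - (2)·-0.0696) / (4) = 2.0539

(-0.9235, -0.0696, 2.0539)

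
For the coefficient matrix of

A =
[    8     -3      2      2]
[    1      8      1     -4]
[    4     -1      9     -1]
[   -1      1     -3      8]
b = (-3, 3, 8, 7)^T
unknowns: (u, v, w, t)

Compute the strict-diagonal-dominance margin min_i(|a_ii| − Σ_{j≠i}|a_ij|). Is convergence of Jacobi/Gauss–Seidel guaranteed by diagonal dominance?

row 1: |8| − (3+2+2) = 1
row 2: |8| − (1+1+4) = 2
row 3: |9| − (4+1+1) = 3
row 4: |8| − (1+1+3) = 3
minimum over rows = 1 → strictly diagonally dominant (convergence guaranteed)

1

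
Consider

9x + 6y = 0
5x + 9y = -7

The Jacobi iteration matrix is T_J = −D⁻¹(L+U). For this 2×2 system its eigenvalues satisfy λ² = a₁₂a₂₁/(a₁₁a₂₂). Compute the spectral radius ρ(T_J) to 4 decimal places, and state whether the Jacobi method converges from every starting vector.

0.6086

a₁₂a₂₁/(a₁₁a₂₂) = (6)·(5) / ((9)·(9)) = 0.370370
ρ = √|0.370370| = √0.370370 = 0.6086
ρ < 1, so Jacobi converges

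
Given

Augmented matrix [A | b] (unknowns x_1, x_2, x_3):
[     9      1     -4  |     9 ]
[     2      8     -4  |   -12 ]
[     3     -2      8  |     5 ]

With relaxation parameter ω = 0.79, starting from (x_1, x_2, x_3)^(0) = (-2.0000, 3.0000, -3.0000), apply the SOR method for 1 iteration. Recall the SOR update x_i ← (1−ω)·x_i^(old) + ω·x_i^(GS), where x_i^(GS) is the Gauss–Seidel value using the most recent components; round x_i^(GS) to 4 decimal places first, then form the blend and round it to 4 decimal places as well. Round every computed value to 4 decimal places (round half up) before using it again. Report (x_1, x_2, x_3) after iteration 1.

Iteration 1:
  x_1: GS value = (9 - (1)·3.0000 - (-4)·-3.0000) / (9) = -0.6667;  x_1 ← (1−ω)·-2.0000 + ω·-0.6667 = -0.9467
  x_2: GS value = (-12 - (2)·-0.9467 - (-4)·-3.0000) / (8) = -2.7633;  x_2 ← (1−ω)·3.0000 + ω·-2.7633 = -1.5530
  x_3: GS value = (5 - (3)·-0.9467 - (-2)·-1.5530) / (8) = 0.5918;  x_3 ← (1−ω)·-3.0000 + ω·0.5918 = -0.1625

(-0.9467, -1.5530, -0.1625)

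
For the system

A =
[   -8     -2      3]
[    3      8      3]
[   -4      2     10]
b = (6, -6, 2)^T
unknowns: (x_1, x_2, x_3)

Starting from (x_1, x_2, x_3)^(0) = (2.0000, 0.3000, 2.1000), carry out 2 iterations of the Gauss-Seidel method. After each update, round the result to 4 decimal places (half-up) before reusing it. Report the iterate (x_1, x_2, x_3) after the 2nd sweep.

Iteration 1:
  x_1 = (6 - (-2)·0.3000 - (3)·2.1000) / (-8) = -0.0375
  x_2 = (-6 - (3)·-0.0375 - (3)·2.1000) / (8) = -1.5234
  x_3 = (2 - (-4)·-0.0375 - (2)·-1.5234) / (10) = 0.4897
Iteration 2:
  x_1 = (6 - (-2)·-1.5234 - (3)·0.4897) / (-8) = -0.1855
  x_2 = (-6 - (3)·-0.1855 - (3)·0.4897) / (8) = -0.8641
  x_3 = (2 - (-4)·-0.1855 - (2)·-0.8641) / (10) = 0.2986

(-0.1855, -0.8641, 0.2986)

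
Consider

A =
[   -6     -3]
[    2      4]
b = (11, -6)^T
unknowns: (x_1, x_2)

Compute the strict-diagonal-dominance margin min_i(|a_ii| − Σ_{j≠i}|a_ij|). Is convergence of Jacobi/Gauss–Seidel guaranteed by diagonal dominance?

2

row 1: |-6| − (3) = 3
row 2: |4| − (2) = 2
minimum over rows = 2 → strictly diagonally dominant (convergence guaranteed)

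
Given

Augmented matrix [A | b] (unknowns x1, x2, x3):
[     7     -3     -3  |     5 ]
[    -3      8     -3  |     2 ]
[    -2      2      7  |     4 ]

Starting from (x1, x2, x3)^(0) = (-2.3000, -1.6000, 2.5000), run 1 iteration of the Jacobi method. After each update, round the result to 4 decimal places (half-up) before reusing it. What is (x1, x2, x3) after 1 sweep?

(1.1000, 0.3250, 0.3714)

Iteration 1:
  x1 = (5 - (-3)·-1.6000 - (-3)·2.5000) / (7) = 1.1000
  x2 = (2 - (-3)·-2.3000 - (-3)·2.5000) / (8) = 0.3250
  x3 = (4 - (-2)·-2.3000 - (2)·-1.6000) / (7) = 0.3714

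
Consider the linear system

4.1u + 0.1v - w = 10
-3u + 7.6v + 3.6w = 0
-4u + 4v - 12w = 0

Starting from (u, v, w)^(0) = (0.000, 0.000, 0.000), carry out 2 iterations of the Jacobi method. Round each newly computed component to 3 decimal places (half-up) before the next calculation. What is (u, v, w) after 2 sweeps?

Iteration 1:
  u = (10 - (0.1)·0.000 - (-1)·0.000) / (4.1) = 2.439
  v = (0 - (-3)·0.000 - (3.6)·0.000) / (7.6) = 0.000
  w = (0 - (-4)·0.000 - (4)·0.000) / (-12) = 0.000
Iteration 2:
  u = (10 - (0.1)·0.000 - (-1)·0.000) / (4.1) = 2.439
  v = (0 - (-3)·2.439 - (3.6)·0.000) / (7.6) = 0.963
  w = (0 - (-4)·2.439 - (4)·0.000) / (-12) = -0.813

(2.439, 0.963, -0.813)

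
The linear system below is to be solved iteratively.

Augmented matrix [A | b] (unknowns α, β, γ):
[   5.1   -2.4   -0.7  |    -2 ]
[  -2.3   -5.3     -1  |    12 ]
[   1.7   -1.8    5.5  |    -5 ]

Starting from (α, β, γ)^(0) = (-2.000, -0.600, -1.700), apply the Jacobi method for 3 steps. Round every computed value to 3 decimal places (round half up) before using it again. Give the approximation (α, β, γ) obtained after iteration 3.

Iteration 1:
  α = (-2 - (-2.4)·-0.600 - (-0.7)·-1.700) / (5.1) = -0.908
  β = (12 - (-2.3)·-2.000 - (-1)·-1.700) / (-5.3) = -1.075
  γ = (-5 - (1.7)·-2.000 - (-1.8)·-0.600) / (5.5) = -0.487
Iteration 2:
  α = (-2 - (-2.4)·-1.075 - (-0.7)·-0.487) / (5.1) = -0.965
  β = (12 - (-2.3)·-0.908 - (-1)·-0.487) / (-5.3) = -1.778
  γ = (-5 - (1.7)·-0.908 - (-1.8)·-1.075) / (5.5) = -0.980
Iteration 3:
  α = (-2 - (-2.4)·-1.778 - (-0.7)·-0.980) / (5.1) = -1.363
  β = (12 - (-2.3)·-0.965 - (-1)·-0.980) / (-5.3) = -1.660
  γ = (-5 - (1.7)·-0.965 - (-1.8)·-1.778) / (5.5) = -1.193

(-1.363, -1.660, -1.193)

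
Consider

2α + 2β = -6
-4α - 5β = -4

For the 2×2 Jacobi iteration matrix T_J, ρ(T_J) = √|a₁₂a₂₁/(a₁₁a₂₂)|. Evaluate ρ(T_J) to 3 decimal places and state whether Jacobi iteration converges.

a₁₂a₂₁/(a₁₁a₂₂) = (2)·(-4) / ((2)·(-5)) = 0.800000
ρ = √|0.800000| = √0.800000 = 0.894
ρ < 1, so Jacobi converges

0.894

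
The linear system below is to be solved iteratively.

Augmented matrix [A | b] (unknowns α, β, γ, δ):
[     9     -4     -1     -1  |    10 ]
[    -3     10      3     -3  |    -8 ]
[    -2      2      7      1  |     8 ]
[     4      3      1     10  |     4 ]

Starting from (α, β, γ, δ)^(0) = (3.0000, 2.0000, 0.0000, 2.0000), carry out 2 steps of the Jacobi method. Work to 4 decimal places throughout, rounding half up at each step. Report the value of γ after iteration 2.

1.7778

Iteration 1:
  α = (10 - (-4)·2.0000 - (-1)·0.0000 - (-1)·2.0000) / (9) = 2.2222
  β = (-8 - (-3)·3.0000 - (3)·0.0000 - (-3)·2.0000) / (10) = 0.7000
  γ = (8 - (-2)·3.0000 - (2)·2.0000 - (1)·2.0000) / (7) = 1.1429
  δ = (4 - (4)·3.0000 - (3)·2.0000 - (1)·0.0000) / (10) = -1.4000
Iteration 2:
  α = (10 - (-4)·0.7000 - (-1)·1.1429 - (-1)·-1.4000) / (9) = 1.3937
  β = (-8 - (-3)·2.2222 - (3)·1.1429 - (-3)·-1.4000) / (10) = -0.8962
  γ = (8 - (-2)·2.2222 - (2)·0.7000 - (1)·-1.4000) / (7) = 1.7778
  δ = (4 - (4)·2.2222 - (3)·0.7000 - (1)·1.1429) / (10) = -0.8132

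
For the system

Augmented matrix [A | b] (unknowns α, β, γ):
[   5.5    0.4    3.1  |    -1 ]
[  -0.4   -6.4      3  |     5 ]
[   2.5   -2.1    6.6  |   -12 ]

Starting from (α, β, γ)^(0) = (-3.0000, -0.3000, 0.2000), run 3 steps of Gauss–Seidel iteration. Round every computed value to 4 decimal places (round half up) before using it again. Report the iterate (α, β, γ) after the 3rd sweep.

(1.4864, -2.1560, -3.0672)

Iteration 1:
  α = (-1 - (0.4)·-0.3000 - (3.1)·0.2000) / (5.5) = -0.2727
  β = (5 - (-0.4)·-0.2727 - (3)·0.2000) / (-6.4) = -0.6705
  γ = (-12 - (2.5)·-0.2727 - (-2.1)·-0.6705) / (6.6) = -1.9282
Iteration 2:
  α = (-1 - (0.4)·-0.6705 - (3.1)·-1.9282) / (5.5) = 0.9537
  β = (5 - (-0.4)·0.9537 - (3)·-1.9282) / (-6.4) = -1.7447
  γ = (-12 - (2.5)·0.9537 - (-2.1)·-1.7447) / (6.6) = -2.7346
Iteration 3:
  α = (-1 - (0.4)·-1.7447 - (3.1)·-2.7346) / (5.5) = 1.4864
  β = (5 - (-0.4)·1.4864 - (3)·-2.7346) / (-6.4) = -2.1560
  γ = (-12 - (2.5)·1.4864 - (-2.1)·-2.1560) / (6.6) = -3.0672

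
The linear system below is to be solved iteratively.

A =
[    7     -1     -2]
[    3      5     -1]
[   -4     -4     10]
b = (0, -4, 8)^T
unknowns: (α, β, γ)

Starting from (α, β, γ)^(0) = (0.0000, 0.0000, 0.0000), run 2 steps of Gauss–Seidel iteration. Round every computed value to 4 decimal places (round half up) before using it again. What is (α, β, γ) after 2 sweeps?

(0.0229, -0.7177, 0.5221)

Iteration 1:
  α = (0 - (-1)·0.0000 - (-2)·0.0000) / (7) = 0.0000
  β = (-4 - (3)·0.0000 - (-1)·0.0000) / (5) = -0.8000
  γ = (8 - (-4)·0.0000 - (-4)·-0.8000) / (10) = 0.4800
Iteration 2:
  α = (0 - (-1)·-0.8000 - (-2)·0.4800) / (7) = 0.0229
  β = (-4 - (3)·0.0229 - (-1)·0.4800) / (5) = -0.7177
  γ = (8 - (-4)·0.0229 - (-4)·-0.7177) / (10) = 0.5221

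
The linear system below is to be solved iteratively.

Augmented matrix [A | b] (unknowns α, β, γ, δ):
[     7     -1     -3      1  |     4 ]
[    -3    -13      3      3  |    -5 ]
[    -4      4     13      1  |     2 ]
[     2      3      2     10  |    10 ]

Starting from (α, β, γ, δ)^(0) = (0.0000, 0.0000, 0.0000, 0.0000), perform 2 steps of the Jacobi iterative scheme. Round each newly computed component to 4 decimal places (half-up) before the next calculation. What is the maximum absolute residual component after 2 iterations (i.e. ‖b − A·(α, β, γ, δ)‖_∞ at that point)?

Iteration 1:
  α = (4 - (-1)·0.0000 - (-3)·0.0000 - (1)·0.0000) / (7) = 0.5714
  β = (-5 - (-3)·0.0000 - (3)·0.0000 - (3)·0.0000) / (-13) = 0.3846
  γ = (2 - (-4)·0.0000 - (4)·0.0000 - (1)·0.0000) / (13) = 0.1538
  δ = (10 - (2)·0.0000 - (3)·0.0000 - (2)·0.0000) / (10) = 1.0000
Iteration 2:
  α = (4 - (-1)·0.3846 - (-3)·0.1538 - (1)·1.0000) / (7) = 0.5494
  β = (-5 - (-3)·0.5714 - (3)·0.1538 - (3)·1.0000) / (-13) = 0.5190
  γ = (2 - (-4)·0.5714 - (4)·0.3846 - (1)·1.0000) / (13) = 0.1344
  δ = (10 - (2)·0.5714 - (3)·0.3846 - (2)·0.1538) / (10) = 0.7396
Residual b − A·x = (0.3368, 0.7732, -0.3652, -0.3206); ∞-norm = 0.7732

0.7732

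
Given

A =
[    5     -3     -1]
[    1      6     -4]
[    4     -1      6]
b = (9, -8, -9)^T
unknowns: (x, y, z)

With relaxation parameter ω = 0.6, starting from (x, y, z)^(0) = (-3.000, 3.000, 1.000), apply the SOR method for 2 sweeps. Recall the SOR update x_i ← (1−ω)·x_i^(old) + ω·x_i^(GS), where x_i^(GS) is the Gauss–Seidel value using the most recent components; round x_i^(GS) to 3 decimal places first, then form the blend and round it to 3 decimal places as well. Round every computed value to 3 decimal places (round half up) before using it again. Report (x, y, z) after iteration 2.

Iteration 1:
  x: GS value = (9 - (-3)·3.000 - (-1)·1.000) / (5) = 3.800;  x ← (1−ω)·-3.000 + ω·3.800 = 1.080
  y: GS value = (-8 - (1)·1.080 - (-4)·1.000) / (6) = -0.847;  y ← (1−ω)·3.000 + ω·-0.847 = 0.692
  z: GS value = (-9 - (4)·1.080 - (-1)·0.692) / (6) = -2.105;  z ← (1−ω)·1.000 + ω·-2.105 = -0.863
Iteration 2:
  x: GS value = (9 - (-3)·0.692 - (-1)·-0.863) / (5) = 2.043;  x ← (1−ω)·1.080 + ω·2.043 = 1.658
  y: GS value = (-8 - (1)·1.658 - (-4)·-0.863) / (6) = -2.185;  y ← (1−ω)·0.692 + ω·-2.185 = -1.034
  z: GS value = (-9 - (4)·1.658 - (-1)·-1.034) / (6) = -2.778;  z ← (1−ω)·-0.863 + ω·-2.778 = -2.012

(1.658, -1.034, -2.012)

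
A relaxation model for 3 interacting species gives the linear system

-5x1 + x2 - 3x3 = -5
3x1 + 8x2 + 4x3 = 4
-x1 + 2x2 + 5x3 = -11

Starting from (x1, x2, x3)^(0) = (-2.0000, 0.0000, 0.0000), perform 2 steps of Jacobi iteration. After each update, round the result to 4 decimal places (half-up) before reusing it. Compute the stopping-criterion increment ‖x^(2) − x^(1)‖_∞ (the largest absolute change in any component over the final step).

Iteration 1:
  x1 = (-5 - (1)·0.0000 - (-3)·0.0000) / (-5) = 1.0000
  x2 = (4 - (3)·-2.0000 - (4)·0.0000) / (8) = 1.2500
  x3 = (-11 - (-1)·-2.0000 - (2)·0.0000) / (5) = -2.6000
Iteration 2:
  x1 = (-5 - (1)·1.2500 - (-3)·-2.6000) / (-5) = 2.8100
  x2 = (4 - (3)·1.0000 - (4)·-2.6000) / (8) = 1.4250
  x3 = (-11 - (-1)·1.0000 - (2)·1.2500) / (5) = -2.5000
Change: (1.8100, 0.1750, 0.1000) → max |·| = 1.8100

1.8100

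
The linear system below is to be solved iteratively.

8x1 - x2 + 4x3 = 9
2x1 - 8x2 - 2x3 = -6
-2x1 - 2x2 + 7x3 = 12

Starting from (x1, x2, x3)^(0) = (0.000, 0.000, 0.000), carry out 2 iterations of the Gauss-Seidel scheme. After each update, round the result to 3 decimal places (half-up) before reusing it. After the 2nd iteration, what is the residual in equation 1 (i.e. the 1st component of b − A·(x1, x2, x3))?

1.302

Iteration 1:
  x1 = (9 - (-1)·0.000 - (4)·0.000) / (8) = 1.125
  x2 = (-6 - (2)·1.125 - (-2)·0.000) / (-8) = 1.031
  x3 = (12 - (-2)·1.125 - (-2)·1.031) / (7) = 2.330
Iteration 2:
  x1 = (9 - (-1)·1.031 - (4)·2.330) / (8) = 0.089
  x2 = (-6 - (2)·0.089 - (-2)·2.330) / (-8) = 0.190
  x3 = (12 - (-2)·0.089 - (-2)·0.190) / (7) = 1.794
Residual b − A·x = (1.302, -1.070, 0.000)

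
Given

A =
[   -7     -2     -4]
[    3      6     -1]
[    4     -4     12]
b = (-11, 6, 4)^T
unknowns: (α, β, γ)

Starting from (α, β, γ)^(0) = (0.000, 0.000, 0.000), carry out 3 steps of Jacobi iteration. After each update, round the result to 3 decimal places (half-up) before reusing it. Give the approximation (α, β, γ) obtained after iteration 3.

Iteration 1:
  α = (-11 - (-2)·0.000 - (-4)·0.000) / (-7) = 1.571
  β = (6 - (3)·0.000 - (-1)·0.000) / (6) = 1.000
  γ = (4 - (4)·0.000 - (-4)·0.000) / (12) = 0.333
Iteration 2:
  α = (-11 - (-2)·1.000 - (-4)·0.333) / (-7) = 1.095
  β = (6 - (3)·1.571 - (-1)·0.333) / (6) = 0.270
  γ = (4 - (4)·1.571 - (-4)·1.000) / (12) = 0.143
Iteration 3:
  α = (-11 - (-2)·0.270 - (-4)·0.143) / (-7) = 1.413
  β = (6 - (3)·1.095 - (-1)·0.143) / (6) = 0.476
  γ = (4 - (4)·1.095 - (-4)·0.270) / (12) = 0.058

(1.413, 0.476, 0.058)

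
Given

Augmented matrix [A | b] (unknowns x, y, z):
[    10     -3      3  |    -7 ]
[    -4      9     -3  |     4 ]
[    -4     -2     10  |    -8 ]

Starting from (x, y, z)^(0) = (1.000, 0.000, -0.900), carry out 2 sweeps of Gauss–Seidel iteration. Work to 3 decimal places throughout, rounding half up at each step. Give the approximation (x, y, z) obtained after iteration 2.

(-0.420, -0.069, -0.982)

Iteration 1:
  x = (-7 - (-3)·0.000 - (3)·-0.900) / (10) = -0.430
  y = (4 - (-4)·-0.430 - (-3)·-0.900) / (9) = -0.047
  z = (-8 - (-4)·-0.430 - (-2)·-0.047) / (10) = -0.981
Iteration 2:
  x = (-7 - (-3)·-0.047 - (3)·-0.981) / (10) = -0.420
  y = (4 - (-4)·-0.420 - (-3)·-0.981) / (9) = -0.069
  z = (-8 - (-4)·-0.420 - (-2)·-0.069) / (10) = -0.982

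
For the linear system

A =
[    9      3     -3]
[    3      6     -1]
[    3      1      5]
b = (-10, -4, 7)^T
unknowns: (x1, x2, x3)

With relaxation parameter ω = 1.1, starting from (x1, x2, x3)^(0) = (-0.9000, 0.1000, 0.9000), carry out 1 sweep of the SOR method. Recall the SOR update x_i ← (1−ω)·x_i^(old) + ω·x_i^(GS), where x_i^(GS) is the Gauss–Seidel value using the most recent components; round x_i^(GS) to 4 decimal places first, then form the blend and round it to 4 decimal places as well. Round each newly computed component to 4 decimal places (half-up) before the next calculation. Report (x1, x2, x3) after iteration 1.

Iteration 1:
  x1: GS value = (-10 - (3)·0.1000 - (-3)·0.9000) / (9) = -0.8444;  x1 ← (1−ω)·-0.9000 + ω·-0.8444 = -0.8388
  x2: GS value = (-4 - (3)·-0.8388 - (-1)·0.9000) / (6) = -0.0973;  x2 ← (1−ω)·0.1000 + ω·-0.0973 = -0.1170
  x3: GS value = (7 - (3)·-0.8388 - (1)·-0.1170) / (5) = 1.9267;  x3 ← (1−ω)·0.9000 + ω·1.9267 = 2.0294

(-0.8388, -0.1170, 2.0294)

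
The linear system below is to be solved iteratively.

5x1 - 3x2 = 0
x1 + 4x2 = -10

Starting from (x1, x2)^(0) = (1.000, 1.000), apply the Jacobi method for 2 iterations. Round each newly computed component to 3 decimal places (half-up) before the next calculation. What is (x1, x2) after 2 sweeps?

Iteration 1:
  x1 = (0 - (-3)·1.000) / (5) = 0.600
  x2 = (-10 - (1)·1.000) / (4) = -2.750
Iteration 2:
  x1 = (0 - (-3)·-2.750) / (5) = -1.650
  x2 = (-10 - (1)·0.600) / (4) = -2.650

(-1.650, -2.650)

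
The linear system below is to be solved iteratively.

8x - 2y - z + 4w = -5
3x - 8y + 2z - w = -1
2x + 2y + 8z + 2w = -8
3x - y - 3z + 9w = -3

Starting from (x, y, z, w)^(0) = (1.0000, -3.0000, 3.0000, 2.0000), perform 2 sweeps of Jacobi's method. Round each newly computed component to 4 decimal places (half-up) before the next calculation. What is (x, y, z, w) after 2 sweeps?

(-0.5000, -0.8750, -0.7500, 0.1111)

Iteration 1:
  x = (-5 - (-2)·-3.0000 - (-1)·3.0000 - (4)·2.0000) / (8) = -2.0000
  y = (-1 - (3)·1.0000 - (2)·3.0000 - (-1)·2.0000) / (-8) = 1.0000
  z = (-8 - (2)·1.0000 - (2)·-3.0000 - (2)·2.0000) / (8) = -1.0000
  w = (-3 - (3)·1.0000 - (-1)·-3.0000 - (-3)·3.0000) / (9) = 0.0000
Iteration 2:
  x = (-5 - (-2)·1.0000 - (-1)·-1.0000 - (4)·0.0000) / (8) = -0.5000
  y = (-1 - (3)·-2.0000 - (2)·-1.0000 - (-1)·0.0000) / (-8) = -0.8750
  z = (-8 - (2)·-2.0000 - (2)·1.0000 - (2)·0.0000) / (8) = -0.7500
  w = (-3 - (3)·-2.0000 - (-1)·1.0000 - (-3)·-1.0000) / (9) = 0.1111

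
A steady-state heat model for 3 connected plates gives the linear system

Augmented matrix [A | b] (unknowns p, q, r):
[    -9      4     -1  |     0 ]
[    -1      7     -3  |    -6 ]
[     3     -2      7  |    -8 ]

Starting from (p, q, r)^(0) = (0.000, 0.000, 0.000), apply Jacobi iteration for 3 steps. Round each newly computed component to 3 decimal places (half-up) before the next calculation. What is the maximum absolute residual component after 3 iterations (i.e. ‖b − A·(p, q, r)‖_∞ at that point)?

Iteration 1:
  p = (0 - (4)·0.000 - (-1)·0.000) / (-9) = 0.000
  q = (-6 - (-1)·0.000 - (-3)·0.000) / (7) = -0.857
  r = (-8 - (3)·0.000 - (-2)·0.000) / (7) = -1.143
Iteration 2:
  p = (0 - (4)·-0.857 - (-1)·-1.143) / (-9) = -0.254
  q = (-6 - (-1)·0.000 - (-3)·-1.143) / (7) = -1.347
  r = (-8 - (3)·0.000 - (-2)·-0.857) / (7) = -1.388
Iteration 3:
  p = (0 - (4)·-1.347 - (-1)·-1.388) / (-9) = -0.444
  q = (-6 - (-1)·-0.254 - (-3)·-1.388) / (7) = -1.488
  r = (-8 - (3)·-0.254 - (-2)·-1.347) / (7) = -1.419
Residual b − A·x = (0.537, -0.285, 0.289); ∞-norm = 0.537

0.537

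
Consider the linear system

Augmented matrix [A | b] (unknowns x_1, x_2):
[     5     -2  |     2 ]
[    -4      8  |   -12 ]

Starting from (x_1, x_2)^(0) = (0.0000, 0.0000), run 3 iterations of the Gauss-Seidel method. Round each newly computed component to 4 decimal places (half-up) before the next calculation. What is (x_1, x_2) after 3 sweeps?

Iteration 1:
  x_1 = (2 - (-2)·0.0000) / (5) = 0.4000
  x_2 = (-12 - (-4)·0.4000) / (8) = -1.3000
Iteration 2:
  x_1 = (2 - (-2)·-1.3000) / (5) = -0.1200
  x_2 = (-12 - (-4)·-0.1200) / (8) = -1.5600
Iteration 3:
  x_1 = (2 - (-2)·-1.5600) / (5) = -0.2240
  x_2 = (-12 - (-4)·-0.2240) / (8) = -1.6120

(-0.2240, -1.6120)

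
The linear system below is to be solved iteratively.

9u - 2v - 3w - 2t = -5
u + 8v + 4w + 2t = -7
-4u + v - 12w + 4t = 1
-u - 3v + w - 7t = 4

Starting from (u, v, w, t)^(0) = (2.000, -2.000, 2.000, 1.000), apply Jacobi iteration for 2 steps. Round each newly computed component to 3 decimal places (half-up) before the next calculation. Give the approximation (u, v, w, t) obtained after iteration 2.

(-1.214, -0.641, -0.149, 0.379)

Iteration 1:
  u = (-5 - (-2)·-2.000 - (-3)·2.000 - (-2)·1.000) / (9) = -0.111
  v = (-7 - (1)·2.000 - (4)·2.000 - (2)·1.000) / (8) = -2.375
  w = (1 - (-4)·2.000 - (1)·-2.000 - (4)·1.000) / (-12) = -0.583
  t = (4 - (-1)·2.000 - (-3)·-2.000 - (1)·2.000) / (-7) = 0.286
Iteration 2:
  u = (-5 - (-2)·-2.375 - (-3)·-0.583 - (-2)·0.286) / (9) = -1.214
  v = (-7 - (1)·-0.111 - (4)·-0.583 - (2)·0.286) / (8) = -0.641
  w = (1 - (-4)·-0.111 - (1)·-2.375 - (4)·0.286) / (-12) = -0.149
  t = (4 - (-1)·-0.111 - (-3)·-2.375 - (1)·-0.583) / (-7) = 0.379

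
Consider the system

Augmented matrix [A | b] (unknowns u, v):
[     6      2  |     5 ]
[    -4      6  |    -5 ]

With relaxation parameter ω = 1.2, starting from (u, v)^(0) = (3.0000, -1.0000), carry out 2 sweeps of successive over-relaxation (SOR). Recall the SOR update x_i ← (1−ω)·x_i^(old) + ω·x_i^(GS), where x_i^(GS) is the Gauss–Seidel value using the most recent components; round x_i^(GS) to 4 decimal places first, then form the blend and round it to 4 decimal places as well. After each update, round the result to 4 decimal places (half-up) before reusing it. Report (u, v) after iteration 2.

(0.9040, -0.2448)

Iteration 1:
  u: GS value = (5 - (2)·-1.0000) / (6) = 1.1667;  u ← (1−ω)·3.0000 + ω·1.1667 = 0.8000
  v: GS value = (-5 - (-4)·0.8000) / (6) = -0.3000;  v ← (1−ω)·-1.0000 + ω·-0.3000 = -0.1600
Iteration 2:
  u: GS value = (5 - (2)·-0.1600) / (6) = 0.8867;  u ← (1−ω)·0.8000 + ω·0.8867 = 0.9040
  v: GS value = (-5 - (-4)·0.9040) / (6) = -0.2307;  v ← (1−ω)·-0.1600 + ω·-0.2307 = -0.2448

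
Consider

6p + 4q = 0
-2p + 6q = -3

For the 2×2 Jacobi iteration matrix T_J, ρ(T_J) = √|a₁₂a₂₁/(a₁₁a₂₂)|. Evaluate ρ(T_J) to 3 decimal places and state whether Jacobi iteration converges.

a₁₂a₂₁/(a₁₁a₂₂) = (4)·(-2) / ((6)·(6)) = -0.222222
ρ = √|-0.222222| = √0.222222 = 0.471
ρ < 1, so Jacobi converges

0.471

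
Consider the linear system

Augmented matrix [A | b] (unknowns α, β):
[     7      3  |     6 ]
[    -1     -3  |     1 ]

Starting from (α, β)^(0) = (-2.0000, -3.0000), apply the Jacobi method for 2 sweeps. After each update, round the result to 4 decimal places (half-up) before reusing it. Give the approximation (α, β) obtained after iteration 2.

Iteration 1:
  α = (6 - (3)·-3.0000) / (7) = 2.1429
  β = (1 - (-1)·-2.0000) / (-3) = 0.3333
Iteration 2:
  α = (6 - (3)·0.3333) / (7) = 0.7143
  β = (1 - (-1)·2.1429) / (-3) = -1.0476

(0.7143, -1.0476)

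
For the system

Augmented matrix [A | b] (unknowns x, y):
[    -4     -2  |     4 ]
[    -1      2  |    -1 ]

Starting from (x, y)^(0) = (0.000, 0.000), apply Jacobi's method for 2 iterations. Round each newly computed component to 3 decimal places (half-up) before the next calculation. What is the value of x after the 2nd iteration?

-0.750

Iteration 1:
  x = (4 - (-2)·0.000) / (-4) = -1.000
  y = (-1 - (-1)·0.000) / (2) = -0.500
Iteration 2:
  x = (4 - (-2)·-0.500) / (-4) = -0.750
  y = (-1 - (-1)·-1.000) / (2) = -1.000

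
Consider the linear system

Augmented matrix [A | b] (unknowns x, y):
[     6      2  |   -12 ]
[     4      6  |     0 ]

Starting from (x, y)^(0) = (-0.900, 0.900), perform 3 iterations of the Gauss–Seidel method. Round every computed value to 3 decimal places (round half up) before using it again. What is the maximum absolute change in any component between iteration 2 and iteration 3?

0.047

Iteration 1:
  x = (-12 - (2)·0.900) / (6) = -2.300
  y = (0 - (4)·-2.300) / (6) = 1.533
Iteration 2:
  x = (-12 - (2)·1.533) / (6) = -2.511
  y = (0 - (4)·-2.511) / (6) = 1.674
Iteration 3:
  x = (-12 - (2)·1.674) / (6) = -2.558
  y = (0 - (4)·-2.558) / (6) = 1.705
Change: (-0.047, 0.031) → max |·| = 0.047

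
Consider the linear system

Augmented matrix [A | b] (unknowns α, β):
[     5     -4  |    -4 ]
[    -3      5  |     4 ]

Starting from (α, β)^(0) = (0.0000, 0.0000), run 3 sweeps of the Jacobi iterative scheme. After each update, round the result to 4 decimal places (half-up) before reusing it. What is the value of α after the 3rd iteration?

Iteration 1:
  α = (-4 - (-4)·0.0000) / (5) = -0.8000
  β = (4 - (-3)·0.0000) / (5) = 0.8000
Iteration 2:
  α = (-4 - (-4)·0.8000) / (5) = -0.1600
  β = (4 - (-3)·-0.8000) / (5) = 0.3200
Iteration 3:
  α = (-4 - (-4)·0.3200) / (5) = -0.5440
  β = (4 - (-3)·-0.1600) / (5) = 0.7040

-0.5440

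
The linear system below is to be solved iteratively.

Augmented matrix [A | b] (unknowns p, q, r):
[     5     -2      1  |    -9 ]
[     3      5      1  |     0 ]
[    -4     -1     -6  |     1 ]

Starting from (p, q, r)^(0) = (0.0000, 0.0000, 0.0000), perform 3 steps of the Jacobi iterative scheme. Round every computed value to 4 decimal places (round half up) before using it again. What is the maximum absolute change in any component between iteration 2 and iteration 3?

0.2599

Iteration 1:
  p = (-9 - (-2)·0.0000 - (1)·0.0000) / (5) = -1.8000
  q = (0 - (3)·0.0000 - (1)·0.0000) / (5) = 0.0000
  r = (1 - (-4)·0.0000 - (-1)·0.0000) / (-6) = -0.1667
Iteration 2:
  p = (-9 - (-2)·0.0000 - (1)·-0.1667) / (5) = -1.7667
  q = (0 - (3)·-1.8000 - (1)·-0.1667) / (5) = 1.1133
  r = (1 - (-4)·-1.8000 - (-1)·0.0000) / (-6) = 1.0333
Iteration 3:
  p = (-9 - (-2)·1.1133 - (1)·1.0333) / (5) = -1.5613
  q = (0 - (3)·-1.7667 - (1)·1.0333) / (5) = 0.8534
  r = (1 - (-4)·-1.7667 - (-1)·1.1133) / (-6) = 0.8256
Change: (0.2054, -0.2599, -0.2077) → max |·| = 0.2599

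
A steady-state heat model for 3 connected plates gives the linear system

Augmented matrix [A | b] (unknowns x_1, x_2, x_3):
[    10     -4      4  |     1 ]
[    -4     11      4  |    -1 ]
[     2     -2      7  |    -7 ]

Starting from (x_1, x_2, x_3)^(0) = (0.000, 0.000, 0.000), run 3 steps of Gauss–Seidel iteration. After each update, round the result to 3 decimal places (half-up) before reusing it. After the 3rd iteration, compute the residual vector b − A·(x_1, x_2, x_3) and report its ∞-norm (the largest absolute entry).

Iteration 1:
  x_1 = (1 - (-4)·0.000 - (4)·0.000) / (10) = 0.100
  x_2 = (-1 - (-4)·0.100 - (4)·0.000) / (11) = -0.055
  x_3 = (-7 - (2)·0.100 - (-2)·-0.055) / (7) = -1.044
Iteration 2:
  x_1 = (1 - (-4)·-0.055 - (4)·-1.044) / (10) = 0.496
  x_2 = (-1 - (-4)·0.496 - (4)·-1.044) / (11) = 0.469
  x_3 = (-7 - (2)·0.496 - (-2)·0.469) / (7) = -1.008
Iteration 3:
  x_1 = (1 - (-4)·0.469 - (4)·-1.008) / (10) = 0.691
  x_2 = (-1 - (-4)·0.691 - (4)·-1.008) / (11) = 0.527
  x_3 = (-7 - (2)·0.691 - (-2)·0.527) / (7) = -1.047
Residual b − A·x = (0.386, 0.155, 0.001); ∞-norm = 0.386

0.386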